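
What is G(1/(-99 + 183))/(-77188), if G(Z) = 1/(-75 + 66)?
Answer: 1/694692 ≈ 1.4395e-6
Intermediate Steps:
G(Z) = -⅑ (G(Z) = 1/(-9) = -⅑)
G(1/(-99 + 183))/(-77188) = -⅑/(-77188) = -⅑*(-1/77188) = 1/694692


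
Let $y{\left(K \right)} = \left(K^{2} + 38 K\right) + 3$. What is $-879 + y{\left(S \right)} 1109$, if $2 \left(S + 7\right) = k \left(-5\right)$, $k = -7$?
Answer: $\frac{2268825}{4} \approx 5.6721 \cdot 10^{5}$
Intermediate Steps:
$S = \frac{21}{2}$ ($S = -7 + \frac{\left(-7\right) \left(-5\right)}{2} = -7 + \frac{1}{2} \cdot 35 = -7 + \frac{35}{2} = \frac{21}{2} \approx 10.5$)
$y{\left(K \right)} = 3 + K^{2} + 38 K$
$-879 + y{\left(S \right)} 1109 = -879 + \left(3 + \left(\frac{21}{2}\right)^{2} + 38 \cdot \frac{21}{2}\right) 1109 = -879 + \left(3 + \frac{441}{4} + 399\right) 1109 = -879 + \frac{2049}{4} \cdot 1109 = -879 + \frac{2272341}{4} = \frac{2268825}{4}$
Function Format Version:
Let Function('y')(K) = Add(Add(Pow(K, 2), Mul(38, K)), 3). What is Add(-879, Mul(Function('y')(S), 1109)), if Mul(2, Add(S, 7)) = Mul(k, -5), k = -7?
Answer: Rational(2268825, 4) ≈ 5.6721e+5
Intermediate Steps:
S = Rational(21, 2) (S = Add(-7, Mul(Rational(1, 2), Mul(-7, -5))) = Add(-7, Mul(Rational(1, 2), 35)) = Add(-7, Rational(35, 2)) = Rational(21, 2) ≈ 10.500)
Function('y')(K) = Add(3, Pow(K, 2), Mul(38, K))
Add(-879, Mul(Function('y')(S), 1109)) = Add(-879, Mul(Add(3, Pow(Rational(21, 2), 2), Mul(38, Rational(21, 2))), 1109)) = Add(-879, Mul(Add(3, Rational(441, 4), 399), 1109)) = Add(-879, Mul(Rational(2049, 4), 1109)) = Add(-879, Rational(2272341, 4)) = Rational(2268825, 4)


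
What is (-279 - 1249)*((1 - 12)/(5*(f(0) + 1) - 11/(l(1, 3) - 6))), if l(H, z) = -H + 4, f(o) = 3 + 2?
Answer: 50424/101 ≈ 499.25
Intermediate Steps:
f(o) = 5
l(H, z) = 4 - H
(-279 - 1249)*((1 - 12)/(5*(f(0) + 1) - 11/(l(1, 3) - 6))) = (-279 - 1249)*((1 - 12)/(5*(5 + 1) - 11/((4 - 1*1) - 6))) = -(-16808)/(5*6 - 11/((4 - 1) - 6)) = -(-16808)/(30 - 11/(3 - 6)) = -(-16808)/(30 - 11/(-3)) = -(-16808)/(30 - 11*(-⅓)) = -(-16808)/(30 + 11/3) = -(-16808)/101/3 = -(-16808)*3/101 = -1528*(-33/101) = 50424/101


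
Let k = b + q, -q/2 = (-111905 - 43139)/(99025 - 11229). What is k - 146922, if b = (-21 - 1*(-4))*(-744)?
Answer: -6310712/47 ≈ -1.3427e+5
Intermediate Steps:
b = 12648 (b = (-21 + 4)*(-744) = -17*(-744) = 12648)
q = 166/47 (q = -2*(-111905 - 43139)/(99025 - 11229) = -(-310088)/87796 = -2*(-83/47) = 166/47 ≈ 3.5319)
k = 594622/47 (k = 12648 + 166/47 = 594622/47 ≈ 12652.)
k - 146922 = 594622/47 - 146922 = -6310712/47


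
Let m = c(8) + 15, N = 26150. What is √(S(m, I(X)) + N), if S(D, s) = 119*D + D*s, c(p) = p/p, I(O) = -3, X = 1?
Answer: √28006 ≈ 167.35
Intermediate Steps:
c(p) = 1
m = 16 (m = 1 + 15 = 16)
√(S(m, I(X)) + N) = √(16*(119 - 3) + 26150) = √(16*116 + 26150) = √(1856 + 26150) = √28006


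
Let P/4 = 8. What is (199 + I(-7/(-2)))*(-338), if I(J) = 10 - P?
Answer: -59826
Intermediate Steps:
P = 32 (P = 4*8 = 32)
I(J) = -22 (I(J) = 10 - 1*32 = 10 - 32 = -22)
(199 + I(-7/(-2)))*(-338) = (199 - 22)*(-338) = 177*(-338) = -59826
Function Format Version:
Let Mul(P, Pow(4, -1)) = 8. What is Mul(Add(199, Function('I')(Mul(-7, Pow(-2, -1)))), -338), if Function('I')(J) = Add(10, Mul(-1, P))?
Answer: -59826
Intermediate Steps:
P = 32 (P = Mul(4, 8) = 32)
Function('I')(J) = -22 (Function('I')(J) = Add(10, Mul(-1, 32)) = Add(10, -32) = -22)
Mul(Add(199, Function('I')(Mul(-7, Pow(-2, -1)))), -338) = Mul(Add(199, -22), -338) = Mul(177, -338) = -59826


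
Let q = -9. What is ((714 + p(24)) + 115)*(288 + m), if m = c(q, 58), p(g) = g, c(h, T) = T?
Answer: 295138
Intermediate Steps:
m = 58
((714 + p(24)) + 115)*(288 + m) = ((714 + 24) + 115)*(288 + 58) = (738 + 115)*346 = 853*346 = 295138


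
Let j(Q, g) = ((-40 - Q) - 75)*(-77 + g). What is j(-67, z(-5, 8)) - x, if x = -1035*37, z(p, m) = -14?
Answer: 42663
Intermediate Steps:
x = -38295
j(Q, g) = (-115 - Q)*(-77 + g)
j(-67, z(-5, 8)) - x = (8855 - 115*(-14) + 77*(-67) - 1*(-67)*(-14)) - 1*(-38295) = (8855 + 1610 - 5159 - 938) + 38295 = 4368 + 38295 = 42663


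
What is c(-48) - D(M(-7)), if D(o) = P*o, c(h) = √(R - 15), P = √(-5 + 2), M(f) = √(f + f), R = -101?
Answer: √42 + 2*I*√29 ≈ 6.4807 + 10.77*I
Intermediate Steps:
M(f) = √2*√f (M(f) = √(2*f) = √2*√f)
P = I*√3 (P = √(-3) = I*√3 ≈ 1.732*I)
c(h) = 2*I*√29 (c(h) = √(-101 - 15) = √(-116) = 2*I*√29)
D(o) = I*o*√3 (D(o) = (I*√3)*o = I*o*√3)
c(-48) - D(M(-7)) = 2*I*√29 - I*√2*√(-7)*√3 = 2*I*√29 - I*√2*(I*√7)*√3 = 2*I*√29 - I*I*√14*√3 = 2*I*√29 - (-1)*√42 = 2*I*√29 + √42 = √42 + 2*I*√29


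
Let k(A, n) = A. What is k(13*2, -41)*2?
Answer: 52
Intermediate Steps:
k(13*2, -41)*2 = (13*2)*2 = 26*2 = 52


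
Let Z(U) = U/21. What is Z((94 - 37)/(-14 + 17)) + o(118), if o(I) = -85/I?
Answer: 457/2478 ≈ 0.18442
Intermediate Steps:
Z(U) = U/21 (Z(U) = U*(1/21) = U/21)
Z((94 - 37)/(-14 + 17)) + o(118) = ((94 - 37)/(-14 + 17))/21 - 85/118 = (57/3)/21 - 85*1/118 = (57*(1/3))/21 - 85/118 = (1/21)*19 - 85/118 = 19/21 - 85/118 = 457/2478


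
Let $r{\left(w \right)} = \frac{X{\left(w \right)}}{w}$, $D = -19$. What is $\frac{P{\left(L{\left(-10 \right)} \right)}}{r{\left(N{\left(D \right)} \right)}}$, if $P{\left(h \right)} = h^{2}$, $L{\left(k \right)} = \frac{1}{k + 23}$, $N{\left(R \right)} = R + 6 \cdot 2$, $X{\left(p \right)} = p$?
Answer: $\frac{1}{169} \approx 0.0059172$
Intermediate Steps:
$N{\left(R \right)} = 12 + R$ ($N{\left(R \right)} = R + 12 = 12 + R$)
$r{\left(w \right)} = 1$ ($r{\left(w \right)} = \frac{w}{w} = 1$)
$L{\left(k \right)} = \frac{1}{23 + k}$
$\frac{P{\left(L{\left(-10 \right)} \right)}}{r{\left(N{\left(D \right)} \right)}} = \frac{\left(\frac{1}{23 - 10}\right)^{2}}{1} = \left(\frac{1}{13}\right)^{2} \cdot 1 = \frac{1}{169} \cdot 1 = \frac{1}{169}$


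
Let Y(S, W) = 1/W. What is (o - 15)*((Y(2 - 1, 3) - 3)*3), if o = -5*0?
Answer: 120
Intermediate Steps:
o = 0
(o - 15)*((Y(2 - 1, 3) - 3)*3) = (0 - 15)*((1/3 - 3)*3) = -15*(1/3 - 3)*3 = -(-40)*3 = -15*(-8) = 120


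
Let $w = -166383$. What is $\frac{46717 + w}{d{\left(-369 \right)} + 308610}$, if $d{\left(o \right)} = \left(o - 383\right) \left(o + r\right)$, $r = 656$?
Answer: $- \frac{59833}{46393} \approx -1.2897$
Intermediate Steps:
$d{\left(o \right)} = \left(-383 + o\right) \left(656 + o\right)$ ($d{\left(o \right)} = \left(o - 383\right) \left(o + 656\right) = \left(-383 + o\right) \left(656 + o\right)$)
$\frac{46717 + w}{d{\left(-369 \right)} + 308610} = \frac{46717 - 166383}{\left(-251248 + \left(-369\right)^{2} + 273 \left(-369\right)\right) + 308610} = - \frac{119666}{\left(-251248 + 136161 - 100737\right) + 308610} = - \frac{119666}{-215824 + 308610} = - \frac{119666}{92786} = \left(-119666\right) \frac{1}{92786} = - \frac{59833}{46393}$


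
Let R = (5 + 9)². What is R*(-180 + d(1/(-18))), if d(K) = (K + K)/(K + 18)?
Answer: -11395832/323 ≈ -35281.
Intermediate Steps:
d(K) = 2*K/(18 + K) (d(K) = (2*K)/(18 + K) = 2*K/(18 + K))
R = 196 (R = 14² = 196)
R*(-180 + d(1/(-18))) = 196*(-180 + 2/(-18*(18 + 1/(-18)))) = 196*(-180 + 2*(-1/18)/(18 - 1/18)) = 196*(-180 + 2*(-1/18)/(323/18)) = 196*(-180 + 2*(-1/18)*(18/323)) = 196*(-180 - 2/323) = 196*(-58142/323) = -11395832/323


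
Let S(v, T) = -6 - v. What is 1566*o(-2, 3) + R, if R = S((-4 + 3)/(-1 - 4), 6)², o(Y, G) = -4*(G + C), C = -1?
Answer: -312239/25 ≈ -12490.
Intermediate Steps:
o(Y, G) = 4 - 4*G (o(Y, G) = -4*(G - 1) = -4*(-1 + G) = 4 - 4*G)
R = 961/25 (R = (-6 - (-4 + 3)/(-1 - 4))² = (-6 - (-1)/(-5))² = (-6 - (-1)*(-1)/5)² = (-6 - 1*⅕)² = (-6 - ⅕)² = (-31/5)² = 961/25 ≈ 38.440)
1566*o(-2, 3) + R = 1566*(4 - 4*3) + 961/25 = 1566*(4 - 12) + 961/25 = 1566*(-8) + 961/25 = -12528 + 961/25 = -312239/25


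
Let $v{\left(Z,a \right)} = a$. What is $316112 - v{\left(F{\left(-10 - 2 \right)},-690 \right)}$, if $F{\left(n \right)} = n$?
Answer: $316802$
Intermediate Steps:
$316112 - v{\left(F{\left(-10 - 2 \right)},-690 \right)} = 316112 - -690 = 316112 + 690 = 316802$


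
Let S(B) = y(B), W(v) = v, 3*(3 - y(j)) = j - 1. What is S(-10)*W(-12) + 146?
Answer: 66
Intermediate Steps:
y(j) = 10/3 - j/3 (y(j) = 3 - (j - 1)/3 = 3 - (-1 + j)/3 = 3 + (⅓ - j/3) = 10/3 - j/3)
S(B) = 10/3 - B/3
S(-10)*W(-12) + 146 = (10/3 - ⅓*(-10))*(-12) + 146 = (10/3 + 10/3)*(-12) + 146 = (20/3)*(-12) + 146 = -80 + 146 = 66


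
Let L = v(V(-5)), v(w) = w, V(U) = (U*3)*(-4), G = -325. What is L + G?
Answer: -265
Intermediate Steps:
V(U) = -12*U (V(U) = (3*U)*(-4) = -12*U)
L = 60 (L = -12*(-5) = 60)
L + G = 60 - 325 = -265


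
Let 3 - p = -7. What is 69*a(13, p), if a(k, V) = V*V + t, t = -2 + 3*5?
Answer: 7797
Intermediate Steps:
p = 10 (p = 3 - 1*(-7) = 3 + 7 = 10)
t = 13 (t = -2 + 15 = 13)
a(k, V) = 13 + V² (a(k, V) = V*V + 13 = V² + 13 = 13 + V²)
69*a(13, p) = 69*(13 + 10²) = 69*(13 + 100) = 69*113 = 7797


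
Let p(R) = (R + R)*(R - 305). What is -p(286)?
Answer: 10868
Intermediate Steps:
p(R) = 2*R*(-305 + R) (p(R) = (2*R)*(-305 + R) = 2*R*(-305 + R))
-p(286) = -2*286*(-305 + 286) = -2*286*(-19) = -1*(-10868) = 10868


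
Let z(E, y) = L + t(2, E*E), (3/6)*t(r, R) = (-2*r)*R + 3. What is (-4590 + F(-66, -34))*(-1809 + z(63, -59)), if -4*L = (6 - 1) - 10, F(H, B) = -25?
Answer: 619402225/4 ≈ 1.5485e+8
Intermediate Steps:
t(r, R) = 6 - 4*R*r (t(r, R) = 2*((-2*r)*R + 3) = 2*(-2*R*r + 3) = 2*(3 - 2*R*r) = 6 - 4*R*r)
L = 5/4 (L = -((6 - 1) - 10)/4 = -(5 - 10)/4 = -¼*(-5) = 5/4 ≈ 1.2500)
z(E, y) = 29/4 - 8*E² (z(E, y) = 5/4 + (6 - 4*E*E*2) = 5/4 + (6 - 4*E²*2) = 5/4 + (6 - 8*E²) = 29/4 - 8*E²)
(-4590 + F(-66, -34))*(-1809 + z(63, -59)) = (-4590 - 25)*(-1809 + (29/4 - 8*63²)) = -4615*(-1809 + (29/4 - 8*3969)) = -4615*(-1809 + (29/4 - 31752)) = -4615*(-1809 - 126979/4) = -4615*(-134215/4) = 619402225/4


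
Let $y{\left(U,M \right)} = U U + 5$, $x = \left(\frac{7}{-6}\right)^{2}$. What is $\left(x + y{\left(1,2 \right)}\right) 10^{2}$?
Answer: $\frac{6625}{9} \approx 736.11$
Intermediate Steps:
$x = \frac{49}{36}$ ($x = \left(7 \left(- \frac{1}{6}\right)\right)^{2} = \left(- \frac{7}{6}\right)^{2} = \frac{49}{36} \approx 1.3611$)
$y{\left(U,M \right)} = 5 + U^{2}$ ($y{\left(U,M \right)} = U^{2} + 5 = 5 + U^{2}$)
$\left(x + y{\left(1,2 \right)}\right) 10^{2} = \left(\frac{49}{36} + \left(5 + 1^{2}\right)\right) 10^{2} = \left(\frac{49}{36} + \left(5 + 1\right)\right) 100 = \left(\frac{49}{36} + 6\right) 100 = \frac{265}{36} \cdot 100 = \frac{6625}{9}$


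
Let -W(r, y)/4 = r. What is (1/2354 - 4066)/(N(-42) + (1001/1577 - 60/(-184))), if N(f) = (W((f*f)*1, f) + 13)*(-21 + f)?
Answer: -347162907373/37884814591283 ≈ -0.0091636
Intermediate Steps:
W(r, y) = -4*r
N(f) = (-21 + f)*(13 - 4*f²) (N(f) = (-4*f*f + 13)*(-21 + f) = (-4*f² + 13)*(-21 + f) = (13 - 4*f²)*(-21 + f) = (-21 + f)*(13 - 4*f²))
(1/2354 - 4066)/(N(-42) + (1001/1577 - 60/(-184))) = (1/2354 - 4066)/((-273 - 4*(-42)³ + 13*(-42) + 84*(-42)²) + (1001/1577 - 60/(-184))) = (1/2354 - 4066)/((-273 - 4*(-74088) - 546 + 84*1764) + (1001*(1/1577) - 60*(-1/184))) = -9571363/(2354*((-273 + 296352 - 546 + 148176) + (1001/1577 + 15/46))) = -9571363/(2354*(443709 + 69701/72542)) = -9571363/(2354*32187607979/72542) = -9571363/2354*72542/32187607979 = -347162907373/37884814591283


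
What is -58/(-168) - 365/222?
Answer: -4037/3108 ≈ -1.2989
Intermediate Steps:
-58/(-168) - 365/222 = -58*(-1/168) - 365*1/222 = 29/84 - 365/222 = -4037/3108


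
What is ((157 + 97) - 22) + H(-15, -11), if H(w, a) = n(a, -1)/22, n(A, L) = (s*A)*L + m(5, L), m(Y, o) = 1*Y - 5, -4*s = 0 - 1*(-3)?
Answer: 1853/8 ≈ 231.63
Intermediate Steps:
s = -¾ (s = -(0 - 1*(-3))/4 = -(0 + 3)/4 = -¼*3 = -¾ ≈ -0.75000)
m(Y, o) = -5 + Y (m(Y, o) = Y - 5 = -5 + Y)
n(A, L) = -3*A*L/4 (n(A, L) = (-3*A/4)*L + (-5 + 5) = -3*A*L/4 + 0 = -3*A*L/4)
H(w, a) = 3*a/88 (H(w, a) = -¾*a*(-1)/22 = (3*a/4)*(1/22) = 3*a/88)
((157 + 97) - 22) + H(-15, -11) = ((157 + 97) - 22) + (3/88)*(-11) = (254 - 22) - 3/8 = 232 - 3/8 = 1853/8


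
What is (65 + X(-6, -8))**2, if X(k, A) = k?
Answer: 3481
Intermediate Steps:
(65 + X(-6, -8))**2 = (65 - 6)**2 = 59**2 = 3481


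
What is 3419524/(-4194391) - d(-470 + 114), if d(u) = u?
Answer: 1489783672/4194391 ≈ 355.18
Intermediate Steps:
3419524/(-4194391) - d(-470 + 114) = 3419524/(-4194391) - (-470 + 114) = 3419524*(-1/4194391) - 1*(-356) = -3419524/4194391 + 356 = 1489783672/4194391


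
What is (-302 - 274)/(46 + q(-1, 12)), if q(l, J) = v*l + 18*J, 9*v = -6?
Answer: -432/197 ≈ -2.1929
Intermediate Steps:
v = -⅔ (v = (⅑)*(-6) = -⅔ ≈ -0.66667)
q(l, J) = 18*J - 2*l/3 (q(l, J) = -2*l/3 + 18*J = 18*J - 2*l/3)
(-302 - 274)/(46 + q(-1, 12)) = (-302 - 274)/(46 + (18*12 - ⅔*(-1))) = -576/(46 + (216 + ⅔)) = -576/(46 + 650/3) = -576/788/3 = -576*3/788 = -432/197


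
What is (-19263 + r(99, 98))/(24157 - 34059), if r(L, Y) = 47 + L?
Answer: 19117/9902 ≈ 1.9306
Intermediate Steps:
(-19263 + r(99, 98))/(24157 - 34059) = (-19263 + (47 + 99))/(24157 - 34059) = (-19263 + 146)/(-9902) = -19117*(-1/9902) = 19117/9902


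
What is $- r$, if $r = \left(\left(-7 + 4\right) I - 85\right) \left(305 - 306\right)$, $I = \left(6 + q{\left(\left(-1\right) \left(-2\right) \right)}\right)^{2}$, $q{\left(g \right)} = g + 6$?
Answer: $-673$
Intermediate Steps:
$q{\left(g \right)} = 6 + g$
$I = 196$ ($I = \left(6 + \left(6 - -2\right)\right)^{2} = \left(6 + \left(6 + 2\right)\right)^{2} = \left(6 + 8\right)^{2} = 14^{2} = 196$)
$r = 673$ ($r = \left(\left(-7 + 4\right) 196 - 85\right) \left(305 - 306\right) = \left(\left(-3\right) 196 - 85\right) \left(-1\right) = \left(-588 - 85\right) \left(-1\right) = \left(-673\right) \left(-1\right) = 673$)
$- r = \left(-1\right) 673 = -673$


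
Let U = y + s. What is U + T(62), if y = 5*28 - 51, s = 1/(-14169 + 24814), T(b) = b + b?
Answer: 2267386/10645 ≈ 213.00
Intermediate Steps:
T(b) = 2*b
s = 1/10645 ≈ 9.3941e-5
y = 89 (y = 140 - 51 = 89)
U = 947406/10645 (U = 89 + 1/10645 = 947406/10645 ≈ 89.000)
U + T(62) = 947406/10645 + 2*62 = 947406/10645 + 124 = 2267386/10645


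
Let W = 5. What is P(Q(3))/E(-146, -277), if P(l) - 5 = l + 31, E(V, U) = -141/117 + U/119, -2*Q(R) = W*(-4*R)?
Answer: -153153/8198 ≈ -18.682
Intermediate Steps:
Q(R) = 10*R (Q(R) = -5*(-4*R)/2 = -(-10)*R = 10*R)
E(V, U) = -47/39 + U/119 (E(V, U) = -141*1/117 + U*(1/119) = -47/39 + U/119)
P(l) = 36 + l (P(l) = 5 + (l + 31) = 5 + (31 + l) = 36 + l)
P(Q(3))/E(-146, -277) = (36 + 10*3)/(-47/39 + (1/119)*(-277)) = (36 + 30)/(-47/39 - 277/119) = 66/(-16396/4641) = 66*(-4641/16396) = -153153/8198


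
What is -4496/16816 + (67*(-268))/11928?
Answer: -5555881/3134082 ≈ -1.7727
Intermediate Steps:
-4496/16816 + (67*(-268))/11928 = -4496*1/16816 - 17956*1/11928 = -281/1051 - 4489/2982 = -5555881/3134082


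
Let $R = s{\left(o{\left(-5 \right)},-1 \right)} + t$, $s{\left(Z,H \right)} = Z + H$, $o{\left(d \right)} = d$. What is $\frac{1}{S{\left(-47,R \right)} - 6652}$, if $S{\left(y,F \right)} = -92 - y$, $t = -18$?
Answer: $- \frac{1}{6697} \approx -0.00014932$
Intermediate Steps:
$s{\left(Z,H \right)} = H + Z$
$R = -24$ ($R = \left(-1 - 5\right) - 18 = -6 - 18 = -24$)
$\frac{1}{S{\left(-47,R \right)} - 6652} = \frac{1}{\left(-92 - -47\right) - 6652} = \frac{1}{\left(-92 + 47\right) - 6652} = \frac{1}{-45 - 6652} = \frac{1}{-6697} = - \frac{1}{6697}$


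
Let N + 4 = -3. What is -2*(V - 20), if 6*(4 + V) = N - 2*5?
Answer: 161/3 ≈ 53.667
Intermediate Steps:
N = -7 (N = -4 - 3 = -7)
V = -41/6 (V = -4 + (-7 - 2*5)/6 = -4 + (-7 - 10)/6 = -4 + (1/6)*(-17) = -4 - 17/6 = -41/6 ≈ -6.8333)
-2*(V - 20) = -2*(-41/6 - 20) = -2*(-161/6) = 161/3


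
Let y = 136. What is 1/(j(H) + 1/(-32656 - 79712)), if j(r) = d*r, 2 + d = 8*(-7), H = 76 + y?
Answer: -112368/1381676929 ≈ -8.1327e-5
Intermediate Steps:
H = 212 (H = 76 + 136 = 212)
d = -58 (d = -2 + 8*(-7) = -2 - 56 = -58)
j(r) = -58*r
1/(j(H) + 1/(-32656 - 79712)) = 1/(-58*212 + 1/(-32656 - 79712)) = 1/(-12296 + 1/(-112368)) = 1/(-12296 - 1/112368) = 1/(-1381676929/112368) = -112368/1381676929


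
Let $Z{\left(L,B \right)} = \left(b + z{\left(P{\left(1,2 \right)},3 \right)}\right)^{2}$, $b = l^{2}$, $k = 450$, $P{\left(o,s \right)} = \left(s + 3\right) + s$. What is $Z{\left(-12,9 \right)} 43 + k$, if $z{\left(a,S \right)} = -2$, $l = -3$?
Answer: $2557$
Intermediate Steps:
$P{\left(o,s \right)} = 3 + 2 s$ ($P{\left(o,s \right)} = \left(3 + s\right) + s = 3 + 2 s$)
$b = 9$ ($b = \left(-3\right)^{2} = 9$)
$Z{\left(L,B \right)} = 49$ ($Z{\left(L,B \right)} = \left(9 - 2\right)^{2} = 7^{2} = 49$)
$Z{\left(-12,9 \right)} 43 + k = 49 \cdot 43 + 450 = 2107 + 450 = 2557$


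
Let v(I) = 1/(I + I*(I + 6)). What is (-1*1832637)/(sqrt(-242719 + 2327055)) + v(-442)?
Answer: 1/192270 - 1832637*sqrt(130271)/521084 ≈ -1269.4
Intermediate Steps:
v(I) = 1/(I + I*(6 + I))
(-1*1832637)/(sqrt(-242719 + 2327055)) + v(-442) = (-1*1832637)/(sqrt(-242719 + 2327055)) + 1/((-442)*(7 - 442)) = -1832637*sqrt(130271)/521084 - 1/442/(-435) = -1832637*sqrt(130271)/521084 - 1/442*(-1/435) = -1832637*sqrt(130271)/521084 + 1/192270 = 1/192270 - 1832637*sqrt(130271)/521084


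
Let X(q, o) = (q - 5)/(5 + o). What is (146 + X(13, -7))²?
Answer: 20164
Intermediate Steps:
X(q, o) = (-5 + q)/(5 + o)
(146 + X(13, -7))² = (146 + (-5 + 13)/(5 - 7))² = (146 + 8/(-2))² = (146 - ½*8)² = (146 - 4)² = 142² = 20164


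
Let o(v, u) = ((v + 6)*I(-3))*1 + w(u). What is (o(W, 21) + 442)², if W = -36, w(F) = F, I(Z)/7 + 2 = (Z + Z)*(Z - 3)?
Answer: 44582329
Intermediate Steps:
I(Z) = -14 + 14*Z*(-3 + Z) (I(Z) = -14 + 7*((Z + Z)*(Z - 3)) = -14 + 7*((2*Z)*(-3 + Z)) = -14 + 7*(2*Z*(-3 + Z)) = -14 + 14*Z*(-3 + Z))
o(v, u) = 1428 + u + 238*v (o(v, u) = ((v + 6)*(-14 - 42*(-3) + 14*(-3)²))*1 + u = ((6 + v)*(-14 + 126 + 14*9))*1 + u = ((6 + v)*(-14 + 126 + 126))*1 + u = ((6 + v)*238)*1 + u = (1428 + 238*v)*1 + u = (1428 + 238*v) + u = 1428 + u + 238*v)
(o(W, 21) + 442)² = ((1428 + 21 + 238*(-36)) + 442)² = ((1428 + 21 - 8568) + 442)² = (-7119 + 442)² = (-6677)² = 44582329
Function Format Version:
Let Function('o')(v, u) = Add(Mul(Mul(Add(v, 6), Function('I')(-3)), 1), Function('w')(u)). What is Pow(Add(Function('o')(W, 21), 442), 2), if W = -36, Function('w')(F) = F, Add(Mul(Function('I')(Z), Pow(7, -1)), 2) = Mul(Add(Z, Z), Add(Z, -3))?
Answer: 44582329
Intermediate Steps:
Function('I')(Z) = Add(-14, Mul(14, Z, Add(-3, Z))) (Function('I')(Z) = Add(-14, Mul(7, Mul(Add(Z, Z), Add(Z, -3)))) = Add(-14, Mul(7, Mul(Mul(2, Z), Add(-3, Z)))) = Add(-14, Mul(7, Mul(2, Z, Add(-3, Z)))) = Add(-14, Mul(14, Z, Add(-3, Z))))
Function('o')(v, u) = Add(1428, u, Mul(238, v)) (Function('o')(v, u) = Add(Mul(Mul(Add(v, 6), Add(-14, Mul(-42, -3), Mul(14, Pow(-3, 2)))), 1), u) = Add(Mul(Mul(Add(6, v), Add(-14, 126, Mul(14, 9))), 1), u) = Add(Mul(Mul(Add(6, v), Add(-14, 126, 126)), 1), u) = Add(Mul(Mul(Add(6, v), 238), 1), u) = Add(Mul(Add(1428, Mul(238, v)), 1), u) = Add(Add(1428, Mul(238, v)), u) = Add(1428, u, Mul(238, v)))
Pow(Add(Function('o')(W, 21), 442), 2) = Pow(Add(Add(1428, 21, Mul(238, -36)), 442), 2) = Pow(Add(Add(1428, 21, -8568), 442), 2) = Pow(Add(-7119, 442), 2) = Pow(-6677, 2) = 44582329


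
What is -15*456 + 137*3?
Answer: -6429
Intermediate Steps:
-15*456 + 137*3 = -6840 + 411 = -6429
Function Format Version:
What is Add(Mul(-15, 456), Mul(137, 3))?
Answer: -6429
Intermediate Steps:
Add(Mul(-15, 456), Mul(137, 3)) = Add(-6840, 411) = -6429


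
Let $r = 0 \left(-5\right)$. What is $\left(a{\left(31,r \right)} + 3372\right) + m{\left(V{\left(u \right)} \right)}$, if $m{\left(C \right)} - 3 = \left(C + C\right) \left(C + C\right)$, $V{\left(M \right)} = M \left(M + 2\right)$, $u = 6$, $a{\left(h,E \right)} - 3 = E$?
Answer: $12594$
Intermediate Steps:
$r = 0$
$a{\left(h,E \right)} = 3 + E$
$V{\left(M \right)} = M \left(2 + M\right)$
$m{\left(C \right)} = 3 + 4 C^{2}$ ($m{\left(C \right)} = 3 + \left(C + C\right) \left(C + C\right) = 3 + 2 C 2 C = 3 + 4 C^{2}$)
$\left(a{\left(31,r \right)} + 3372\right) + m{\left(V{\left(u \right)} \right)} = \left(\left(3 + 0\right) + 3372\right) + \left(3 + 4 \left(6 \left(2 + 6\right)\right)^{2}\right) = \left(3 + 3372\right) + \left(3 + 4 \left(6 \cdot 8\right)^{2}\right) = 3375 + \left(3 + 4 \cdot 48^{2}\right) = 3375 + \left(3 + 4 \cdot 2304\right) = 3375 + \left(3 + 9216\right) = 3375 + 9219 = 12594$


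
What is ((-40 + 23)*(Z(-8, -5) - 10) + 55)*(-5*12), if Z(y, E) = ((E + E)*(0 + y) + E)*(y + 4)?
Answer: -319500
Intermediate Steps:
Z(y, E) = (4 + y)*(E + 2*E*y) (Z(y, E) = ((2*E)*y + E)*(4 + y) = (2*E*y + E)*(4 + y) = (E + 2*E*y)*(4 + y) = (4 + y)*(E + 2*E*y))
((-40 + 23)*(Z(-8, -5) - 10) + 55)*(-5*12) = ((-40 + 23)*(-5*(4 + 2*(-8)² + 9*(-8)) - 10) + 55)*(-5*12) = (-17*(-5*(4 + 2*64 - 72) - 10) + 55)*(-60) = (-17*(-5*(4 + 128 - 72) - 10) + 55)*(-60) = (-17*(-5*60 - 10) + 55)*(-60) = (-17*(-300 - 10) + 55)*(-60) = (-17*(-310) + 55)*(-60) = (5270 + 55)*(-60) = 5325*(-60) = -319500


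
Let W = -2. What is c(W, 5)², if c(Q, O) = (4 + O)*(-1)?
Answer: 81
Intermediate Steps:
c(Q, O) = -4 - O
c(W, 5)² = (-4 - 1*5)² = (-4 - 5)² = (-9)² = 81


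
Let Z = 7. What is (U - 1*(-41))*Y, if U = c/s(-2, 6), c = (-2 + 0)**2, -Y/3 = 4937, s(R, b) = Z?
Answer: -4310001/7 ≈ -6.1571e+5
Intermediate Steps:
s(R, b) = 7
Y = -14811 (Y = -3*4937 = -14811)
c = 4 (c = (-2)**2 = 4)
U = 4/7 ≈ 0.57143
(U - 1*(-41))*Y = (4/7 - 1*(-41))*(-14811) = (4/7 + 41)*(-14811) = (291/7)*(-14811) = -4310001/7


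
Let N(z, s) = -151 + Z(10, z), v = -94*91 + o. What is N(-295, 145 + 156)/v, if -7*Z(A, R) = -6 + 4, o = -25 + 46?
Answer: 1055/59731 ≈ 0.017663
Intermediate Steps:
o = 21
v = -8533 (v = -94*91 + 21 = -8554 + 21 = -8533)
Z(A, R) = 2/7 (Z(A, R) = -(-6 + 4)/7 = -⅐*(-2) = 2/7)
N(z, s) = -1055/7 (N(z, s) = -151 + 2/7 = -1055/7)
N(-295, 145 + 156)/v = -1055/7/(-8533) = -1055/7*(-1/8533) = 1055/59731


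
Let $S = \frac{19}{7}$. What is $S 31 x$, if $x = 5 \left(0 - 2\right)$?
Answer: $- \frac{5890}{7} \approx -841.43$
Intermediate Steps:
$S = \frac{19}{7}$ ($S = 19 \cdot \frac{1}{7} = \frac{19}{7} \approx 2.7143$)
$x = -10$ ($x = 5 \left(0 + \left(-5 + 3\right)\right) = 5 \left(0 - 2\right) = 5 \left(-2\right) = -10$)
$S 31 x = \frac{19}{7} \cdot 31 \left(-10\right) = \frac{589}{7} \left(-10\right) = - \frac{5890}{7}$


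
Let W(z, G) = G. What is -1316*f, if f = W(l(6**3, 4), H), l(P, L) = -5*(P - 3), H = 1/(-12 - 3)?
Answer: 1316/15 ≈ 87.733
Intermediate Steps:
H = -1/15 (H = 1/(-15) = -1/15 ≈ -0.066667)
l(P, L) = 15 - 5*P (l(P, L) = -5*(-3 + P) = 15 - 5*P)
f = -1/15 ≈ -0.066667
-1316*f = -1316*(-1/15) = 1316/15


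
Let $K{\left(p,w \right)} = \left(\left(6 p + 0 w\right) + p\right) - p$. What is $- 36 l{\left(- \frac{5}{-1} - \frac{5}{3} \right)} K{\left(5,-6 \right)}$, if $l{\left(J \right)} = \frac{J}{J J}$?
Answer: $-324$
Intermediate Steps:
$K{\left(p,w \right)} = 6 p$ ($K{\left(p,w \right)} = \left(\left(6 p + 0\right) + p\right) - p = \left(6 p + p\right) - p = 7 p - p = 6 p$)
$l{\left(J \right)} = \frac{1}{J}$ ($l{\left(J \right)} = \frac{J}{J^{2}} = \frac{1}{J}$)
$- 36 l{\left(- \frac{5}{-1} - \frac{5}{3} \right)} K{\left(5,-6 \right)} = - \frac{36}{- \frac{5}{-1} - \frac{5}{3}} \cdot 6 \cdot 5 = - \frac{36}{\left(-5\right) \left(-1\right) - \frac{5}{3}} \cdot 30 = - \frac{36}{5 - \frac{5}{3}} \cdot 30 = - \frac{36}{\frac{10}{3}} \cdot 30 = \left(-36\right) \frac{3}{10} \cdot 30 = \left(- \frac{54}{5}\right) 30 = -324$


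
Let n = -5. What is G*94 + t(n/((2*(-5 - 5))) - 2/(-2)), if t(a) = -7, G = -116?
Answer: -10911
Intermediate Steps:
G*94 + t(n/((2*(-5 - 5))) - 2/(-2)) = -116*94 - 7 = -10904 - 7 = -10911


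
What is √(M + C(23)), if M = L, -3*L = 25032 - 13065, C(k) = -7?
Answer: 6*I*√111 ≈ 63.214*I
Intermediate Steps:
L = -3989 (L = -(25032 - 13065)/3 = -⅓*11967 = -3989)
M = -3989
√(M + C(23)) = √(-3989 - 7) = √(-3996) = 6*I*√111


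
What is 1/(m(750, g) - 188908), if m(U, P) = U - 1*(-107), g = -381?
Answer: -1/188051 ≈ -5.3177e-6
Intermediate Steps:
m(U, P) = 107 + U (m(U, P) = U + 107 = 107 + U)
1/(m(750, g) - 188908) = 1/((107 + 750) - 188908) = 1/(857 - 188908) = 1/(-188051) = -1/188051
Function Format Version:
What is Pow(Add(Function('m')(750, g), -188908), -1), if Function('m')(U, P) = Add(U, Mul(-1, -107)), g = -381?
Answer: Rational(-1, 188051) ≈ -5.3177e-6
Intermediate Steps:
Function('m')(U, P) = Add(107, U) (Function('m')(U, P) = Add(U, 107) = Add(107, U))
Pow(Add(Function('m')(750, g), -188908), -1) = Pow(Add(Add(107, 750), -188908), -1) = Pow(Add(857, -188908), -1) = Pow(-188051, -1) = Rational(-1, 188051)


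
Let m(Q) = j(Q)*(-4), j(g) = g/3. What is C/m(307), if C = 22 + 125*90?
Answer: -8454/307 ≈ -27.537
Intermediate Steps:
C = 11272 (C = 22 + 11250 = 11272)
j(g) = g/3 (j(g) = g*(1/3) = g/3)
m(Q) = -4*Q/3 (m(Q) = (Q/3)*(-4) = -4*Q/3)
C/m(307) = 11272/((-4/3*307)) = 11272/(-1228/3) = 11272*(-3/1228) = -8454/307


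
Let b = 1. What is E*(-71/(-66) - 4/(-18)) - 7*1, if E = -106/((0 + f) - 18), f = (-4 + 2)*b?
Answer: -239/1980 ≈ -0.12071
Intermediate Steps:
f = -2 (f = (-4 + 2)*1 = -2*1 = -2)
E = 53/10 (E = -106/((0 - 2) - 18) = -106/(-2 - 18) = -106/(-20) = -106*(-1/20) = 53/10 ≈ 5.3000)
E*(-71/(-66) - 4/(-18)) - 7*1 = 53*(-71/(-66) - 4/(-18))/10 - 7*1 = 53*(-71*(-1/66) - 4*(-1/18))/10 - 7 = 53*(71/66 + 2/9)/10 - 7 = (53/10)*(257/198) - 7 = 13621/1980 - 7 = -239/1980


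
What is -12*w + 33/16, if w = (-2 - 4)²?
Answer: -6879/16 ≈ -429.94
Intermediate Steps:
w = 36 (w = (-6)² = 36)
-12*w + 33/16 = -12*36 + 33/16 = -432 + 33*(1/16) = -432 + 33/16 = -6879/16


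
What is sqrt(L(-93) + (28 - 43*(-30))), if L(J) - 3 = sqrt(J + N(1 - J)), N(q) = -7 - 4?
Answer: sqrt(1321 + 2*I*sqrt(26)) ≈ 36.346 + 0.1403*I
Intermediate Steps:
N(q) = -11
L(J) = 3 + sqrt(-11 + J) (L(J) = 3 + sqrt(J - 11) = 3 + sqrt(-11 + J))
sqrt(L(-93) + (28 - 43*(-30))) = sqrt((3 + sqrt(-11 - 93)) + (28 - 43*(-30))) = sqrt((3 + sqrt(-104)) + (28 + 1290)) = sqrt((3 + 2*I*sqrt(26)) + 1318) = sqrt(1321 + 2*I*sqrt(26))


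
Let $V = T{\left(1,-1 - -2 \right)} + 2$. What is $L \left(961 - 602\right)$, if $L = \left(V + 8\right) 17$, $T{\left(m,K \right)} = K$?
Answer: $67133$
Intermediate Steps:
$V = 3$ ($V = \left(-1 - -2\right) + 2 = \left(-1 + 2\right) + 2 = 1 + 2 = 3$)
$L = 187$ ($L = \left(3 + 8\right) 17 = 11 \cdot 17 = 187$)
$L \left(961 - 602\right) = 187 \left(961 - 602\right) = 187 \cdot 359 = 67133$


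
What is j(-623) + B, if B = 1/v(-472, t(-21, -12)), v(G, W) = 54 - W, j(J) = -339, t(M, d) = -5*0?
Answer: -18305/54 ≈ -338.98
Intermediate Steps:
t(M, d) = 0
B = 1/54 (B = 1/(54 - 1*0) = 1/(54 + 0) = 1/54 ≈ 0.018519)
j(-623) + B = -339 + 1/54 = -18305/54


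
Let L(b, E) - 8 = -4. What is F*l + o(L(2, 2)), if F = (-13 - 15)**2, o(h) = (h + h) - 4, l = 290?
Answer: 227364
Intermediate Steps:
L(b, E) = 4 (L(b, E) = 8 - 4 = 4)
o(h) = -4 + 2*h (o(h) = 2*h - 4 = -4 + 2*h)
F = 784 (F = (-28)**2 = 784)
F*l + o(L(2, 2)) = 784*290 + (-4 + 2*4) = 227360 + (-4 + 8) = 227360 + 4 = 227364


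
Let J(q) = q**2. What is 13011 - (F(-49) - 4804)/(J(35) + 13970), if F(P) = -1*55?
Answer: 197707004/15195 ≈ 13011.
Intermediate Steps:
F(P) = -55
13011 - (F(-49) - 4804)/(J(35) + 13970) = 13011 - (-55 - 4804)/(35**2 + 13970) = 13011 - (-4859)/(1225 + 13970) = 13011 - (-4859)/15195 = 13011 - 1*(-4859/15195) = 13011 + 4859/15195 = 197707004/15195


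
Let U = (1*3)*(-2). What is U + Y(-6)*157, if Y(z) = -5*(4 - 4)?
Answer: -6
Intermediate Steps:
Y(z) = 0 (Y(z) = -5*0 = 0)
U = -6 (U = 3*(-2) = -6)
U + Y(-6)*157 = -6 + 0*157 = -6 + 0 = -6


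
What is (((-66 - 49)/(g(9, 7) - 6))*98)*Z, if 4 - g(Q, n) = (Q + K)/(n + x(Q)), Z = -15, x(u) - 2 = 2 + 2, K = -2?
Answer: -732550/11 ≈ -66596.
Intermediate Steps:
x(u) = 6 (x(u) = 2 + (2 + 2) = 2 + 4 = 6)
g(Q, n) = 4 - (-2 + Q)/(6 + n) (g(Q, n) = 4 - (Q - 2)/(n + 6) = 4 - (-2 + Q)/(6 + n))
(((-66 - 49)/(g(9, 7) - 6))*98)*Z = (((-66 - 49)/((26 - 1*9 + 4*7)/(6 + 7) - 6))*98)*(-15) = (-115/((26 - 9 + 28)/13 - 6)*98)*(-15) = (-115/((1/13)*45 - 6)*98)*(-15) = (-115/(45/13 - 6)*98)*(-15) = (-115/(-33/13)*98)*(-15) = (-115*(-13/33)*98)*(-15) = ((1495/33)*98)*(-15) = (146510/33)*(-15) = -732550/11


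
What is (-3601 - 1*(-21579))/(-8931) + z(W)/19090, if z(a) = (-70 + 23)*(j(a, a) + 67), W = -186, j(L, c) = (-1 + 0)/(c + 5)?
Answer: -33605008258/15429597495 ≈ -2.1780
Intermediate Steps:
j(L, c) = -1/(5 + c)
z(a) = -3149 + 47/(5 + a) (z(a) = (-70 + 23)*(-1/(5 + a) + 67) = -47*(67 - 1/(5 + a)) = -3149 + 47/(5 + a))
(-3601 - 1*(-21579))/(-8931) + z(W)/19090 = (-3601 - 1*(-21579))/(-8931) + (47*(-334 - 67*(-186))/(5 - 186))/19090 = (-3601 + 21579)*(-1/8931) + (47*(-334 + 12462)/(-181))*(1/19090) = 17978*(-1/8931) + (47*(-1/181)*12128)*(1/19090) = -17978/8931 - 570016/181*1/19090 = -17978/8931 - 285008/1727645 = -33605008258/15429597495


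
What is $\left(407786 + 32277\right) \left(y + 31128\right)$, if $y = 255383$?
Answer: $126082890193$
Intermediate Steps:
$\left(407786 + 32277\right) \left(y + 31128\right) = \left(407786 + 32277\right) \left(255383 + 31128\right) = 440063 \cdot 286511 = 126082890193$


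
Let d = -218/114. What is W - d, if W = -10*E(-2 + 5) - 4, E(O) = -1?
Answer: 451/57 ≈ 7.9123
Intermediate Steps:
d = -109/57 (d = -218*1/114 = -109/57 ≈ -1.9123)
W = 6 (W = -10*(-1) - 4 = 10 - 4 = 6)
W - d = 6 - 1*(-109/57) = 6 + 109/57 = 451/57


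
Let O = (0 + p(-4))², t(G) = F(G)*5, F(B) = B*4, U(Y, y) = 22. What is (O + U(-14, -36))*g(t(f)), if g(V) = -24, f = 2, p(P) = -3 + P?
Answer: -1704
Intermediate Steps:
F(B) = 4*B
t(G) = 20*G (t(G) = (4*G)*5 = 20*G)
O = 49 (O = (0 + (-3 - 4))² = (0 - 7)² = (-7)² = 49)
(O + U(-14, -36))*g(t(f)) = (49 + 22)*(-24) = 71*(-24) = -1704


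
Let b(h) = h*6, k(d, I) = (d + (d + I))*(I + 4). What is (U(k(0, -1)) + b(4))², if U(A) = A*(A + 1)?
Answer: 900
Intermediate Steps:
k(d, I) = (4 + I)*(I + 2*d) (k(d, I) = (d + (I + d))*(4 + I) = (I + 2*d)*(4 + I) = (4 + I)*(I + 2*d))
U(A) = A*(1 + A)
b(h) = 6*h
(U(k(0, -1)) + b(4))² = (((-1)² + 4*(-1) + 8*0 + 2*(-1)*0)*(1 + ((-1)² + 4*(-1) + 8*0 + 2*(-1)*0)) + 6*4)² = ((1 - 4 + 0 + 0)*(1 + (1 - 4 + 0 + 0)) + 24)² = (-3*(1 - 3) + 24)² = (-3*(-2) + 24)² = (6 + 24)² = 30² = 900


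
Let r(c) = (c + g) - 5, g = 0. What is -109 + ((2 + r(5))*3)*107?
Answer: 533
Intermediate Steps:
r(c) = -5 + c (r(c) = (c + 0) - 5 = c - 5 = -5 + c)
-109 + ((2 + r(5))*3)*107 = -109 + ((2 + (-5 + 5))*3)*107 = -109 + ((2 + 0)*3)*107 = -109 + (2*3)*107 = -109 + 6*107 = -109 + 642 = 533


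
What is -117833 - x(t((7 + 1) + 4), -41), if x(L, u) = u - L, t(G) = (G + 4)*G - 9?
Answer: -117609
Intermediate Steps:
t(G) = -9 + G*(4 + G) (t(G) = (4 + G)*G - 9 = G*(4 + G) - 9 = -9 + G*(4 + G))
-117833 - x(t((7 + 1) + 4), -41) = -117833 - (-41 - (-9 + ((7 + 1) + 4)**2 + 4*((7 + 1) + 4))) = -117833 - (-41 - (-9 + (8 + 4)**2 + 4*(8 + 4))) = -117833 - (-41 - (-9 + 12**2 + 4*12)) = -117833 - (-41 - (-9 + 144 + 48)) = -117833 - (-41 - 1*183) = -117833 - (-41 - 183) = -117833 - 1*(-224) = -117833 + 224 = -117609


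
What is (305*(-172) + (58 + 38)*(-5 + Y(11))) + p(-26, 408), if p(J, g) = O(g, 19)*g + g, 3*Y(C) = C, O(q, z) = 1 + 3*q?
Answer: 447620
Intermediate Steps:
Y(C) = C/3
p(J, g) = g + g*(1 + 3*g) (p(J, g) = (1 + 3*g)*g + g = g*(1 + 3*g) + g = g + g*(1 + 3*g))
(305*(-172) + (58 + 38)*(-5 + Y(11))) + p(-26, 408) = (305*(-172) + (58 + 38)*(-5 + (⅓)*11)) + 408*(2 + 3*408) = (-52460 + 96*(-5 + 11/3)) + 408*(2 + 1224) = (-52460 + 96*(-4/3)) + 408*1226 = (-52460 - 128) + 500208 = -52588 + 500208 = 447620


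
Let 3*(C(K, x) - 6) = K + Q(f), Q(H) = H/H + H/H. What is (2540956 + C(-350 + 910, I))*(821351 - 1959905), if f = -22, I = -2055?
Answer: -2893235738064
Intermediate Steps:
Q(H) = 2 (Q(H) = 1 + 1 = 2)
C(K, x) = 20/3 + K/3 (C(K, x) = 6 + (K + 2)/3 = 6 + (2 + K)/3 = 6 + (⅔ + K/3) = 20/3 + K/3)
(2540956 + C(-350 + 910, I))*(821351 - 1959905) = (2540956 + (20/3 + (-350 + 910)/3))*(821351 - 1959905) = (2540956 + (20/3 + (⅓)*560))*(-1138554) = (2540956 + (20/3 + 560/3))*(-1138554) = (2540956 + 580/3)*(-1138554) = (7623448/3)*(-1138554) = -2893235738064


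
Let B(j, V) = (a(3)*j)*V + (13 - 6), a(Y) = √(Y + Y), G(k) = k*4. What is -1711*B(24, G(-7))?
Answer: -11977 + 1149792*√6 ≈ 2.8044e+6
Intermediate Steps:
G(k) = 4*k
a(Y) = √2*√Y (a(Y) = √(2*Y) = √2*√Y)
B(j, V) = 7 + V*j*√6 (B(j, V) = ((√2*√3)*j)*V + (13 - 6) = (√6*j)*V + 7 = (j*√6)*V + 7 = V*j*√6 + 7 = 7 + V*j*√6)
-1711*B(24, G(-7)) = -1711*(7 + (4*(-7))*24*√6) = -1711*(7 - 28*24*√6) = -1711*(7 - 672*√6) = -11977 + 1149792*√6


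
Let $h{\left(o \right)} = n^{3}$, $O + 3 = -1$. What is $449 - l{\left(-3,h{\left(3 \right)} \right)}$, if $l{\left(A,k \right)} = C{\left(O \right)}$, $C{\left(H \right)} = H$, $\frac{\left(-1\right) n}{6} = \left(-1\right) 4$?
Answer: $453$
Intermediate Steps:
$n = 24$ ($n = - 6 \left(\left(-1\right) 4\right) = \left(-6\right) \left(-4\right) = 24$)
$O = -4$ ($O = -3 - 1 = -4$)
$h{\left(o \right)} = 13824$ ($h{\left(o \right)} = 24^{3} = 13824$)
$l{\left(A,k \right)} = -4$
$449 - l{\left(-3,h{\left(3 \right)} \right)} = 449 - -4 = 449 + 4 = 453$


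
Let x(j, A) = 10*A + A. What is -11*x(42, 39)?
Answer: -4719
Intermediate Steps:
x(j, A) = 11*A
-11*x(42, 39) = -121*39 = -11*429 = -4719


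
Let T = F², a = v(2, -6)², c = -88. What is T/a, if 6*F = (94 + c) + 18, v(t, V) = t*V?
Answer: ⅑ ≈ 0.11111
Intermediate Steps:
v(t, V) = V*t
F = 4 (F = ((94 - 88) + 18)/6 = (6 + 18)/6 = (⅙)*24 = 4)
a = 144 (a = (-6*2)² = (-12)² = 144)
T = 16 (T = 4² = 16)
T/a = 16/144 = 16*(1/144) = ⅑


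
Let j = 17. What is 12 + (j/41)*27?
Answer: 951/41 ≈ 23.195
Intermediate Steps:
12 + (j/41)*27 = 12 + (17/41)*27 = 12 + 459/41 = 951/41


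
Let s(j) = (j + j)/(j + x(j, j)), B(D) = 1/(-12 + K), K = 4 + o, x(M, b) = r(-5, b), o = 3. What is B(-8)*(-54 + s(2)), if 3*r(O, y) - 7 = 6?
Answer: 1014/95 ≈ 10.674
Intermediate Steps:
r(O, y) = 13/3 (r(O, y) = 7/3 + (⅓)*6 = 7/3 + 2 = 13/3)
x(M, b) = 13/3
K = 7 (K = 4 + 3 = 7)
B(D) = -⅕ (B(D) = 1/(-12 + 7) = 1/(-5) = -⅕)
s(j) = 2*j/(13/3 + j) (s(j) = (j + j)/(j + 13/3) = (2*j)/(13/3 + j) = 2*j/(13/3 + j))
B(-8)*(-54 + s(2)) = -(-54 + 6*2/(13 + 3*2))/5 = -(-54 + 6*2/(13 + 6))/5 = -(-54 + 6*2/19)/5 = -(-54 + 6*2*(1/19))/5 = -(-54 + 12/19)/5 = -⅕*(-1014/19) = 1014/95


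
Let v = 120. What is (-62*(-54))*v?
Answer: 401760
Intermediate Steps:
(-62*(-54))*v = -62*(-54)*120 = 3348*120 = 401760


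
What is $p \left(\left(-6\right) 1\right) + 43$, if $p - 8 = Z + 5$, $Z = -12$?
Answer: $37$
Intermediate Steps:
$p = 1$ ($p = 8 + \left(-12 + 5\right) = 8 - 7 = 1$)
$p \left(\left(-6\right) 1\right) + 43 = 1 \left(\left(-6\right) 1\right) + 43 = 1 \left(-6\right) + 43 = -6 + 43 = 37$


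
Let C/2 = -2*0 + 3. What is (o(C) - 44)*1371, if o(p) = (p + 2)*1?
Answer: -49356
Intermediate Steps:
C = 6 (C = 2*(-2*0 + 3) = 2*(0 + 3) = 2*3 = 6)
o(p) = 2 + p (o(p) = (2 + p)*1 = 2 + p)
(o(C) - 44)*1371 = ((2 + 6) - 44)*1371 = (8 - 44)*1371 = -36*1371 = -49356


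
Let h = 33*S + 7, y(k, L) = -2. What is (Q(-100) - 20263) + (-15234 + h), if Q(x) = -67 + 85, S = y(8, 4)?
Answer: -35538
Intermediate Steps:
S = -2
Q(x) = 18
h = -59 (h = 33*(-2) + 7 = -66 + 7 = -59)
(Q(-100) - 20263) + (-15234 + h) = (18 - 20263) + (-15234 - 59) = -20245 - 15293 = -35538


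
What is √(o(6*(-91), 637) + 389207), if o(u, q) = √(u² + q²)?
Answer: √(389207 + 91*√85) ≈ 624.54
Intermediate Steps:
o(u, q) = √(q² + u²)
√(o(6*(-91), 637) + 389207) = √(√(637² + (6*(-91))²) + 389207) = √(√(405769 + (-546)²) + 389207) = √(√(405769 + 298116) + 389207) = √(√703885 + 389207) = √(91*√85 + 389207) = √(389207 + 91*√85)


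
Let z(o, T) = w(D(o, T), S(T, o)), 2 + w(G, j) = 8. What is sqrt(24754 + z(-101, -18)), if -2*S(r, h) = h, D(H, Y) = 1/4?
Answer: 2*sqrt(6190) ≈ 157.35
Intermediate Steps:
D(H, Y) = 1/4
S(r, h) = -h/2
w(G, j) = 6 (w(G, j) = -2 + 8 = 6)
z(o, T) = 6
sqrt(24754 + z(-101, -18)) = sqrt(24754 + 6) = sqrt(24760) = 2*sqrt(6190)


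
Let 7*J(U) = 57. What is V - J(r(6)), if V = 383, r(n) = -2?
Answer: 2624/7 ≈ 374.86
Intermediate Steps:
J(U) = 57/7 (J(U) = (⅐)*57 = 57/7)
V - J(r(6)) = 383 - 1*57/7 = 383 - 57/7 = 2624/7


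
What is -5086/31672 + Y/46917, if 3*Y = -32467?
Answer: -872077205/2228932836 ≈ -0.39125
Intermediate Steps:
Y = -32467/3 (Y = (⅓)*(-32467) = -32467/3 ≈ -10822.)
-5086/31672 + Y/46917 = -5086/31672 - 32467/3/46917 = -5086*1/31672 - 32467/3*1/46917 = -2543/15836 - 32467/140751 = -872077205/2228932836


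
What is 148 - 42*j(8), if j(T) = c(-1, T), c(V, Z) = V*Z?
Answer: 484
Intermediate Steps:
j(T) = -T
148 - 42*j(8) = 148 - (-42)*8 = 148 - 42*(-8) = 148 + 336 = 484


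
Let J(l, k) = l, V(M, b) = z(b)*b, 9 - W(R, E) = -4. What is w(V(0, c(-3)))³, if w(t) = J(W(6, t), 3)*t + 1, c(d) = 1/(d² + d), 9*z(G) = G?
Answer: 38272753/34012224 ≈ 1.1253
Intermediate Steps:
z(G) = G/9
W(R, E) = 13 (W(R, E) = 9 - 1*(-4) = 9 + 4 = 13)
c(d) = 1/(d + d²)
V(M, b) = b²/9 (V(M, b) = (b/9)*b = b²/9)
w(t) = 1 + 13*t (w(t) = 13*t + 1 = 1 + 13*t)
w(V(0, c(-3)))³ = (1 + 13*((1/((-3)*(1 - 3)))²/9))³ = (1 + 13*((-⅓/(-2))²/9))³ = (1 + 13*((-⅓*(-½))²/9))³ = (1 + 13*((⅙)²/9))³ = (1 + 13*((⅑)*(1/36)))³ = (1 + 13*(1/324))³ = (1 + 13/324)³ = (337/324)³ = 38272753/34012224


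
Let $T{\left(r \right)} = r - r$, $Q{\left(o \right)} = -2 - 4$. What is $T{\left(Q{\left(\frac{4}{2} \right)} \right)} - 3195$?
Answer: $-3195$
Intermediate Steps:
$Q{\left(o \right)} = -6$
$T{\left(r \right)} = 0$
$T{\left(Q{\left(\frac{4}{2} \right)} \right)} - 3195 = 0 - 3195 = -3195$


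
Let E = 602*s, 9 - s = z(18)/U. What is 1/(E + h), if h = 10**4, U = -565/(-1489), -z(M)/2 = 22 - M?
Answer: 565/15882194 ≈ 3.5574e-5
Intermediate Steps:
z(M) = -44 + 2*M (z(M) = -2*(22 - M) = -44 + 2*M)
U = 565/1489 (U = -565*(-1/1489) = 565/1489 ≈ 0.37945)
s = 16997/565 (s = 9 - (-44 + 2*18)/565/1489 = 9 - (-44 + 36)*1489/565 = 9 - (-8)*1489/565 = 9 - 1*(-11912/565) = 9 + 11912/565 = 16997/565 ≈ 30.083)
E = 10232194/565 (E = 602*(16997/565) = 10232194/565 ≈ 18110.)
h = 10000
1/(E + h) = 1/(10232194/565 + 10000) = 1/(15882194/565) = 565/15882194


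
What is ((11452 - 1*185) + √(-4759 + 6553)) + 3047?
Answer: 14314 + √1794 ≈ 14356.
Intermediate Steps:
((11452 - 1*185) + √(-4759 + 6553)) + 3047 = ((11452 - 185) + √1794) + 3047 = (11267 + √1794) + 3047 = 14314 + √1794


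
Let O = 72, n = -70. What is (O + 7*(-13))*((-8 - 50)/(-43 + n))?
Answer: -1102/113 ≈ -9.7522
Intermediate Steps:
(O + 7*(-13))*((-8 - 50)/(-43 + n)) = (72 + 7*(-13))*((-8 - 50)/(-43 - 70)) = (72 - 91)*(-58/(-113)) = -(-1102)*(-1)/113 = -19*58/113 = -1102/113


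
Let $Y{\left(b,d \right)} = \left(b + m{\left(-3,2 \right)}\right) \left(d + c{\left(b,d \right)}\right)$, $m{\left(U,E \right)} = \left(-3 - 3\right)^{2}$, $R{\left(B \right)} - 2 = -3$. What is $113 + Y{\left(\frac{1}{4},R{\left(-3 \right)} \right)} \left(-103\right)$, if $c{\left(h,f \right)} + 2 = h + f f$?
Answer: $\frac{106353}{16} \approx 6647.1$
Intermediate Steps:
$R{\left(B \right)} = -1$ ($R{\left(B \right)} = 2 - 3 = -1$)
$c{\left(h,f \right)} = -2 + h + f^{2}$ ($c{\left(h,f \right)} = -2 + \left(h + f f\right) = -2 + \left(h + f^{2}\right) = -2 + h + f^{2}$)
$m{\left(U,E \right)} = 36$ ($m{\left(U,E \right)} = \left(-6\right)^{2} = 36$)
$Y{\left(b,d \right)} = \left(36 + b\right) \left(-2 + b + d + d^{2}\right)$ ($Y{\left(b,d \right)} = \left(b + 36\right) \left(d + \left(-2 + b + d^{2}\right)\right) = \left(36 + b\right) \left(-2 + b + d + d^{2}\right)$)
$113 + Y{\left(\frac{1}{4},R{\left(-3 \right)} \right)} \left(-103\right) = 113 + \left(-72 + \frac{36}{4} + 36 \left(-1\right) + 36 \left(-1\right)^{2} + \frac{1}{4} \left(-1\right) + \frac{-2 + \frac{1}{4} + \left(-1\right)^{2}}{4}\right) \left(-103\right) = 113 + \left(-72 + 36 \cdot \frac{1}{4} - 36 + 36 \cdot 1 + \frac{1}{4} \left(-1\right) + \frac{-2 + \frac{1}{4} + 1}{4}\right) \left(-103\right) = 113 + \left(-72 + 9 - 36 + 36 - \frac{1}{4} + \frac{1}{4} \left(- \frac{3}{4}\right)\right) \left(-103\right) = 113 + \left(-72 + 9 - 36 + 36 - \frac{1}{4} - \frac{3}{16}\right) \left(-103\right) = 113 - - \frac{104545}{16} = 113 + \frac{104545}{16} = \frac{106353}{16}$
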